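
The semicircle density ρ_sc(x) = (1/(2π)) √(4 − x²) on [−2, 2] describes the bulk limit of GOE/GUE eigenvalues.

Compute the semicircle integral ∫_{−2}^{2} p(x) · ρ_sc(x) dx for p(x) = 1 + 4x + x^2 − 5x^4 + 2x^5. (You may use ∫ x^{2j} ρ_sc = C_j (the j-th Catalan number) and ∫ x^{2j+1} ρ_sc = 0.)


Write p(x) = Σ a_i x^i, split into monomials and integrate each against ρ_sc separately.
Using ∫ x^{2j} ρ_sc = C_j = (1/(j+1)) C(2j, j) (Catalan numbers) and ∫ x^{2j+1} ρ_sc = 0 (odd monomials vanish by symmetry):
  i = 0 (even): a_0 · C_{0} = 1 · 1 = 1
  i = 1 (odd): ∫ x^1 ρ_sc = 0 (vanishes)
  i = 2 (even): a_2 · C_{1} = 1 · 1 = 1
  i = 4 (even): a_4 · C_{2} = -5 · 2 = -10
  i = 5 (odd): ∫ x^5 ρ_sc = 0 (vanishes)

Summing the contributions: ∫_{−2}^{2} p(x) ρ_sc(x) dx = 1 + 1 + (-10) = -8.


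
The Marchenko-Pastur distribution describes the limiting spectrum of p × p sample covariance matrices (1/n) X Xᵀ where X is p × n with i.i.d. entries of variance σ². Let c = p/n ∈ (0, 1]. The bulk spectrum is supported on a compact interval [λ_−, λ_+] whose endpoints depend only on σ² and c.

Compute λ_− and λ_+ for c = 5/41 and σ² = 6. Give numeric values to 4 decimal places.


c = 5/41 = 0.121951; √c = 0.349215.
λ_− = σ² (1 − √c)² = 6 · (1 − 0.349215)² = 6 · (0.650785)² = 2.541126.
λ_+ = σ² (1 + √c)² = 6 · (1 + 0.349215)² = 6 · (1.349215)² = 10.922289.

Rounded to 4 decimal places: λ_− ≈ 2.5411, λ_+ ≈ 10.9223.


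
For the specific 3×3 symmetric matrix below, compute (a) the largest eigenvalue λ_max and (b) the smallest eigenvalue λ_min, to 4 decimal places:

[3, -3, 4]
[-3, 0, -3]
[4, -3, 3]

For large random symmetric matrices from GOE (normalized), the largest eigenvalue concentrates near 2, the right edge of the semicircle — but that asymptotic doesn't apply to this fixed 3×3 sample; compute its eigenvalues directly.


Since M is real symmetric, all three eigenvalues are real; they are the roots of det(λI − M) = λ³ − (tr M) λ² + s λ − det M, where s is the sum of the principal 2×2 minors.
tr M = 3 + 0 + 3 = 6.
s = (3·0 − (-3)²) + (3·3 − 4²) + (0·3 − (-3)²) = -9 + (-7) + (-9) = -25.
det M (expand along row 1) = 3·(-9) − (-3)·3 + 4·9 = 18.
Characteristic polynomial: λ³ − 6λ² − 25λ − 18 = 0.
Substitute λ = y + (tr M)/3 = y + 2.000000 to remove the quadratic term: y³ + p·y + q = 0 with p = s − (tr M)²/3 = -37.000000 and q = −2(tr M)³/27 + (tr M)·s/3 − det M = -84.000000.
Three real roots ⇒ use the trigonometric (Viète) form: r = 2√(−p/3) = 7.023769, φ = arccos(3q/(p·r)) = arccos(0.969680) = 0.246877 rad.
y_k = r·cos(φ/3 − 2πk/3) for k = 0, 1, 2 gives y = 7.000000, -3.000000, -4.000000.
λ_k = y_k + 2.000000 gives λ = 9.0000, -1.0000, -2.0000 (check: the sum is 6.0000 = tr M).

Hence λ_max = 9.0000 and λ_min = -2.0000.


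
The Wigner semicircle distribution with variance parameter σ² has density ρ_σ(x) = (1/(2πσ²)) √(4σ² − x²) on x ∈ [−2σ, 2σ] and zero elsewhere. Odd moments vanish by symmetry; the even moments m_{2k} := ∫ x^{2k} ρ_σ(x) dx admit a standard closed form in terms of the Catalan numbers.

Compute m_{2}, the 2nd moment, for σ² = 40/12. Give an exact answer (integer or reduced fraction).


By the scaled semicircle moment identity, m_{2k} = σ^{2k} · C_k with k = 1.
C_1 = (1/(k+1)) · C(2k, k) = (1/2) · C(2, 1) = (1/2) · 2 = 1.
σ^{2k} = (σ²)^k = (40/12)^1 = 10/3.

Therefore m_{2} = σ^{2} · C_1 = (10/3) · 1 = 10/3.


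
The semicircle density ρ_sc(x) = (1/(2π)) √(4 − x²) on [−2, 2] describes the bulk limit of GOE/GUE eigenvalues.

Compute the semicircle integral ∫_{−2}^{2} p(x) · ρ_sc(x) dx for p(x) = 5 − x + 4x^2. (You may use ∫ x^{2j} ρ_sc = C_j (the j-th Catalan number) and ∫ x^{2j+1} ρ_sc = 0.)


Write p(x) = Σ a_i x^i, split into monomials and integrate each against ρ_sc separately.
Using ∫ x^{2j} ρ_sc = C_j = (1/(j+1)) C(2j, j) (Catalan numbers) and ∫ x^{2j+1} ρ_sc = 0 (odd monomials vanish by symmetry):
  i = 0 (even): a_0 · C_{0} = 5 · 1 = 5
  i = 1 (odd): ∫ x^1 ρ_sc = 0 (vanishes)
  i = 2 (even): a_2 · C_{1} = 4 · 1 = 4

Summing the contributions: ∫_{−2}^{2} p(x) ρ_sc(x) dx = 5 + 4 = 9.


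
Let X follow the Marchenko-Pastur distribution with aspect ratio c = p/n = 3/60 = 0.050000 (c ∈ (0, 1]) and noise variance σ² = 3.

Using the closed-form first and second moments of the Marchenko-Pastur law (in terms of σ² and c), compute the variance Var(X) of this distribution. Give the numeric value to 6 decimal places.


Recall the MP moments m_1 = E[X] = σ² and m_2 = E[X²] = σ⁴ (1 + c).
m_1 = E[X] = σ² = 3, so m_1² = 9.
m_2 = E[X²] = σ⁴ (1 + c) = 9 · (1 + 0.050000) = 9 · 1.050000 = 9.450000.
(Note m_2 − m_1² simplifies to c · σ⁴ = 0.050000 · 9.)

Var(X) = m_2 − m_1² = 9.450000 − 9 = 0.450000.


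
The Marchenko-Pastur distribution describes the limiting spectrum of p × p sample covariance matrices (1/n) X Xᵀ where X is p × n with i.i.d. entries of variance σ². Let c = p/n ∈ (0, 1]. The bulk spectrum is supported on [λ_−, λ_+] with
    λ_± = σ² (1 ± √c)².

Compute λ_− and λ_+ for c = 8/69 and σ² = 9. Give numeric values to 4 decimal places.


c = 8/69 = 0.115942; √c = 0.340503.
λ_− = σ² (1 − √c)² = 9 · (1 − 0.340503)² = 9 · (0.659497)² = 3.914431.
λ_+ = σ² (1 + √c)² = 9 · (1 + 0.340503)² = 9 · (1.340503)² = 16.172525.

Rounded to 4 decimal places: λ_− ≈ 3.9144, λ_+ ≈ 16.1725.


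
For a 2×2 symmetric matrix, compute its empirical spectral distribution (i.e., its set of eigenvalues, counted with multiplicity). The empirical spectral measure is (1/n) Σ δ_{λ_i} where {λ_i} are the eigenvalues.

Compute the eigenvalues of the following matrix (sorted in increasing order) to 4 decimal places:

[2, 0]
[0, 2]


Since M is real symmetric, both eigenvalues are real; they are the roots of det(λI − M) = λ² − (tr M) λ + det M.
tr M = 2 + 2 = 4.
det M = 2·2 − 0² = 4 − 0 = 4.
Characteristic polynomial: λ² − 4λ + 4 = 0.
Discriminant Δ = (tr M)² − 4·det M = 16 − 16 = 0; √Δ = 0.000000.
λ = (tr M ± √Δ)/2 = (4 ± 0.000000)/2, giving (tr M − √Δ)/2 = 2.0000 and (tr M + √Δ)/2 = 2.0000.

Eigenvalues sorted in increasing order: [2.0000, 2.0000].


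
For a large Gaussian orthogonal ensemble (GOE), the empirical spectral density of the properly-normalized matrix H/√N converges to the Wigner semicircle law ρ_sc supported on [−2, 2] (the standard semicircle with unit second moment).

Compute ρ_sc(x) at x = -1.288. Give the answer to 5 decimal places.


ρ_sc(x) = (1/(2π)) √(4 − x²). With x = -1.288:
  4 − x² = 4 − (-1.288)² = 4 − 1.658944 = 2.341056.
  √(4 − x²) = 1.530051.
  1/(2π) = 0.159155.
  ρ_sc(-1.288) = 0.159155 · 1.530051 = 0.243515.

Rounded to 5 decimal places: ρ_sc(-1.288) ≈ 0.24352.


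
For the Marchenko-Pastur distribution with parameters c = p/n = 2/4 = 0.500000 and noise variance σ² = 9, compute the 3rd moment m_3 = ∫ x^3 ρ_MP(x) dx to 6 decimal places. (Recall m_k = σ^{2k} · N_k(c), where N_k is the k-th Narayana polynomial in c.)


E[X³] = σ⁶ (1 + 3c + c²) (third MP moment). With σ² = 9 (so σ⁶ = 729) and c = 2/4 = 0.500000: E[X³] = 729 · (1 + 3·0.500000 + (0.500000)²) = 729 · 2.750000.

So E[X^3] = 2004.750000.


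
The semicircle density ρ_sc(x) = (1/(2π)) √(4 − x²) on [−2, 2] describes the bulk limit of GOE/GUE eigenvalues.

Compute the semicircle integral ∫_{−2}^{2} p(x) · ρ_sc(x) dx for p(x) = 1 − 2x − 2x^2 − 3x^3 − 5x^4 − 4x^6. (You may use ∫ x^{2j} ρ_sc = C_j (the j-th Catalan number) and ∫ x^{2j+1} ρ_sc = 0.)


Write p(x) = Σ a_i x^i, split into monomials and integrate each against ρ_sc separately.
Using ∫ x^{2j} ρ_sc = C_j = (1/(j+1)) C(2j, j) (Catalan numbers) and ∫ x^{2j+1} ρ_sc = 0 (odd monomials vanish by symmetry):
  i = 0 (even): a_0 · C_{0} = 1 · 1 = 1
  i = 1 (odd): ∫ x^1 ρ_sc = 0 (vanishes)
  i = 2 (even): a_2 · C_{1} = -2 · 1 = -2
  i = 3 (odd): ∫ x^3 ρ_sc = 0 (vanishes)
  i = 4 (even): a_4 · C_{2} = -5 · 2 = -10
  i = 6 (even): a_6 · C_{3} = -4 · 5 = -20

Summing the contributions: ∫_{−2}^{2} p(x) ρ_sc(x) dx = 1 + (-2) + (-10) + (-20) = -31.


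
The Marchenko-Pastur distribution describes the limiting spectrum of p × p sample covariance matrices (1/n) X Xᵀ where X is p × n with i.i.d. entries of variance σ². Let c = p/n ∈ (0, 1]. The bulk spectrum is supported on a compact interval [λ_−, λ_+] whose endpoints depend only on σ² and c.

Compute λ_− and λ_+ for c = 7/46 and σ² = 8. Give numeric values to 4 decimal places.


c = 7/46 = 0.152174; √c = 0.390095.
λ_− = σ² (1 − √c)² = 8 · (1 − 0.390095)² = 8 · (0.609905)² = 2.975875.
λ_+ = σ² (1 + √c)² = 8 · (1 + 0.390095)² = 8 · (1.390095)² = 15.458907.

Rounded to 4 decimal places: λ_− ≈ 2.9759, λ_+ ≈ 15.4589.


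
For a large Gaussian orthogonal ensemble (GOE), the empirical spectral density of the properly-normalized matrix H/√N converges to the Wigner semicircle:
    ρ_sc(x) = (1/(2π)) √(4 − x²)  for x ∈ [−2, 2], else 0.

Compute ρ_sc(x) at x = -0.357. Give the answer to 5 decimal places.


ρ_sc(x) = (1/(2π)) √(4 − x²). With x = -0.357:
  4 − x² = 4 − (-0.357)² = 4 − 0.127449 = 3.872551.
  √(4 − x²) = 1.967880.
  1/(2π) = 0.159155.
  ρ_sc(-0.357) = 0.159155 · 1.967880 = 0.313198.

Rounded to 5 decimal places: ρ_sc(-0.357) ≈ 0.31320.


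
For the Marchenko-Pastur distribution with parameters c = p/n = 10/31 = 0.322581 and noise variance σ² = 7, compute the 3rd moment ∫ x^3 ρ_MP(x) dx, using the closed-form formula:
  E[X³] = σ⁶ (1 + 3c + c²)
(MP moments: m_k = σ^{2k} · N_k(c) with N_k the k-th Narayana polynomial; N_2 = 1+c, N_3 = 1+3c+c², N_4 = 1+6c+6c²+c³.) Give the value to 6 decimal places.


E[X³] = σ⁶ (1 + 3c + c²) (third MP moment). With σ² = 7 (so σ⁶ = 343) and c = 10/31 = 0.322581: E[X³] = 343 · (1 + 3·0.322581 + (0.322581)²) = 343 · 2.071800.

So E[X^3] = 710.627471.


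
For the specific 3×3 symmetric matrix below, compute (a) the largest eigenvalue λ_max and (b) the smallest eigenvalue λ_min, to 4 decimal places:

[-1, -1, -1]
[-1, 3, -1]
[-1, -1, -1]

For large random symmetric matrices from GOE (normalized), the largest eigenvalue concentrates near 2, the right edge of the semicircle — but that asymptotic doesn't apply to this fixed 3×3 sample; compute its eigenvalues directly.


Since M is real symmetric, all three eigenvalues are real; they are the roots of det(λI − M) = λ³ − (tr M) λ² + s λ − det M, where s is the sum of the principal 2×2 minors.
tr M = -1 + 3 + (-1) = 1.
s = ((-1)·3 − (-1)²) + ((-1)·(-1) − (-1)²) + (3·(-1) − (-1)²) = -4 + 0 + (-4) = -8.
det M (expand along row 1) = (-1)·(-4) − (-1)·0 + (-1)·4 = 0.
Characteristic polynomial: λ³ − λ² − 8λ = 0.
Substitute λ = y + (tr M)/3 = y + 0.333333 to remove the quadratic term: y³ + p·y + q = 0 with p = s − (tr M)²/3 = -8.333333 and q = −2(tr M)³/27 + (tr M)·s/3 − det M = -2.740741.
Three real roots ⇒ use the trigonometric (Viète) form: r = 2√(−p/3) = 3.333333, φ = arccos(3q/(p·r)) = arccos(0.296000) = 1.270294 rad.
y_k = r·cos(φ/3 − 2πk/3) for k = 0, 1, 2 gives y = 3.038948, -0.333333, -2.705615.
λ_k = y_k + 0.333333 gives λ = 3.3723, 0.0000, -2.3723 (check: the sum is 1.0000 = tr M).

Hence λ_max = 3.3723 and λ_min = -2.3723.


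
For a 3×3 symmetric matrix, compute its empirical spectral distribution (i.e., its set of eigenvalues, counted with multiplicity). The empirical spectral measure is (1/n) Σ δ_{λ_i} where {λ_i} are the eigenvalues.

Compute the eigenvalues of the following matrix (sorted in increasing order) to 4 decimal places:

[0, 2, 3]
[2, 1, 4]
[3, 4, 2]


Since M is real symmetric, all three eigenvalues are real; they are the roots of det(λI − M) = λ³ − (tr M) λ² + s λ − det M, where s is the sum of the principal 2×2 minors.
tr M = 0 + 1 + 2 = 3.
s = (0·1 − 2²) + (0·2 − 3²) + (1·2 − 4²) = -4 + (-9) + (-14) = -27.
det M (expand along row 1) = 0·(-14) − 2·(-8) + 3·5 = 31.
Characteristic polynomial: λ³ − 3λ² − 27λ − 31 = 0.
Substitute λ = y + (tr M)/3 = y + 1.000000 to remove the quadratic term: y³ + p·y + q = 0 with p = s − (tr M)²/3 = -30.000000 and q = −2(tr M)³/27 + (tr M)·s/3 − det M = -60.000000.
Three real roots ⇒ use the trigonometric (Viète) form: r = 2√(−p/3) = 6.324555, φ = arccos(3q/(p·r)) = arccos(0.948683) = 0.321751 rad.
y_k = r·cos(φ/3 − 2πk/3) for k = 0, 1, 2 gives y = 6.288216, -2.557800, -3.730416.
λ_k = y_k + 1.000000 gives λ = 7.2882, -1.5578, -2.7304 (check: the sum is 3.0000 = tr M).

Eigenvalues sorted in increasing order: [-2.7304, -1.5578, 7.2882].


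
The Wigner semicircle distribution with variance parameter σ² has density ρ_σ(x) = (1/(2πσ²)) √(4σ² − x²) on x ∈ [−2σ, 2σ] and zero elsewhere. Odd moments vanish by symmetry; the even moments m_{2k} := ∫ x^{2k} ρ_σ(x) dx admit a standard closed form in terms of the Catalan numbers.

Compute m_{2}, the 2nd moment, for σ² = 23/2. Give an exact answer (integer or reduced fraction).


By the scaled semicircle moment identity, m_{2k} = σ^{2k} · C_k with k = 1.
C_1 = (1/(k+1)) · C(2k, k) = (1/2) · C(2, 1) = (1/2) · 2 = 1.
σ^{2k} = (σ²)^k = (23/2)^1 = 23/2.

Therefore m_{2} = σ^{2} · C_1 = (23/2) · 1 = 23/2.


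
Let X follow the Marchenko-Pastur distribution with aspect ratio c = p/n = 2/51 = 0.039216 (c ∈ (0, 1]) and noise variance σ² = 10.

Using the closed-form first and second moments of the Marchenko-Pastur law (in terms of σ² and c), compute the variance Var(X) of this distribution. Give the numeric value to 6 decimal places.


Recall the MP moments m_1 = E[X] = σ² and m_2 = E[X²] = σ⁴ (1 + c).
m_1 = E[X] = σ² = 10, so m_1² = 100.
m_2 = E[X²] = σ⁴ (1 + c) = 100 · (1 + 0.039216) = 100 · 1.039216 = 103.921569.
(Note m_2 − m_1² simplifies to c · σ⁴ = 0.039216 · 100.)

Var(X) = m_2 − m_1² = 103.921569 − 100 = 3.921569.


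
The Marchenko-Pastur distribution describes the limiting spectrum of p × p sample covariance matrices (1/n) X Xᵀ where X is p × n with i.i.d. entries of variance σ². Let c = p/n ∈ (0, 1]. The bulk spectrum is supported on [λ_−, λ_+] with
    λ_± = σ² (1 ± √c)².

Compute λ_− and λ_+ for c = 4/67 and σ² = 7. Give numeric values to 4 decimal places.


c = 4/67 = 0.059701; √c = 0.244339.
λ_− = σ² (1 − √c)² = 7 · (1 − 0.244339)² = 7 · (0.755661)² = 3.997166.
λ_+ = σ² (1 + √c)² = 7 · (1 + 0.244339)² = 7 · (1.244339)² = 10.838655.

Rounded to 4 decimal places: λ_− ≈ 3.9972, λ_+ ≈ 10.8387.


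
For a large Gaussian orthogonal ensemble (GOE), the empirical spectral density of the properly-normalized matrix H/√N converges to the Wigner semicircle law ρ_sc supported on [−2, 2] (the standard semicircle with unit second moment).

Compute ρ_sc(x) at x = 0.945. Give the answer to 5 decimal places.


ρ_sc(x) = (1/(2π)) √(4 − x²). With x = 0.945:
  4 − x² = 4 − (0.945)² = 4 − 0.893025 = 3.106975.
  √(4 − x²) = 1.762661.
  1/(2π) = 0.159155.
  ρ_sc(0.945) = 0.159155 · 1.762661 = 0.280536.

Rounded to 5 decimal places: ρ_sc(0.945) ≈ 0.28054.


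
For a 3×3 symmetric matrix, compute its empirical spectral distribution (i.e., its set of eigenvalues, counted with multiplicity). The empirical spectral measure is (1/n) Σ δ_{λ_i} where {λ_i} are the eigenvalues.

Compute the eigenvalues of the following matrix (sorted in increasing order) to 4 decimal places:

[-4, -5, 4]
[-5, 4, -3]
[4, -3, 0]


Since M is real symmetric, all three eigenvalues are real; they are the roots of det(λI − M) = λ³ − (tr M) λ² + s λ − det M, where s is the sum of the principal 2×2 minors.
tr M = -4 + 4 + 0 = 0.
s = ((-4)·4 − (-5)²) + ((-4)·0 − 4²) + (4·0 − (-3)²) = -41 + (-16) + (-9) = -66.
det M (expand along row 1) = (-4)·(-9) − (-5)·12 + 4·(-1) = 92.
Characteristic polynomial: λ³ − 66λ − 92 = 0.
Substitute λ = y + (tr M)/3 = y + 0.000000 to remove the quadratic term: y³ + p·y + q = 0 with p = s − (tr M)²/3 = -66.000000 and q = −2(tr M)³/27 + (tr M)·s/3 − det M = -92.000000.
Three real roots ⇒ use the trigonometric (Viète) form: r = 2√(−p/3) = 9.380832, φ = arccos(3q/(p·r)) = arccos(0.445783) = 1.108747 rad.
y_k = r·cos(φ/3 − 2πk/3) for k = 0, 1, 2 gives y = 8.747422, -1.439096, -7.308325.
λ_k = y_k + 0.000000 gives λ = 8.7474, -1.4391, -7.3083 (check: the sum is 0.0000 = tr M).

Eigenvalues sorted in increasing order: [-7.3083, -1.4391, 8.7474].


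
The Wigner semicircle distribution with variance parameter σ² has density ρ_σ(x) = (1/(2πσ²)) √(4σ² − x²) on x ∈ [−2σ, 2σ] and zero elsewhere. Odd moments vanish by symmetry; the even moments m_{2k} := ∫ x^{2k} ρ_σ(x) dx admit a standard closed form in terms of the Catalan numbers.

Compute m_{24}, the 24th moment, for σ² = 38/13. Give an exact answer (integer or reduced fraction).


By the scaled semicircle moment identity, m_{2k} = σ^{2k} · C_k with k = 12.
C_12 = (1/(k+1)) · C(2k, k) = (1/13) · C(24, 12) = (1/13) · 2704156 = 208012.
σ^{2k} = (σ²)^k = (38/13)^12 = 9065737908494995456/23298085122481.

Therefore m_{24} = σ^{24} · C_12 = (9065737908494995456/23298085122481) · 208012 = 1885782273821860994793472/23298085122481.


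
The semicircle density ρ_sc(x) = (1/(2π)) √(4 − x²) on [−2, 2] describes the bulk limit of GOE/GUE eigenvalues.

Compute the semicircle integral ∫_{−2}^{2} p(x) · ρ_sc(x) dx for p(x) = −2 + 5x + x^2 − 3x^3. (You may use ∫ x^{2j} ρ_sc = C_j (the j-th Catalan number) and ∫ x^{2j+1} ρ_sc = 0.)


Write p(x) = Σ a_i x^i, split into monomials and integrate each against ρ_sc separately.
Using ∫ x^{2j} ρ_sc = C_j = (1/(j+1)) C(2j, j) (Catalan numbers) and ∫ x^{2j+1} ρ_sc = 0 (odd monomials vanish by symmetry):
  i = 0 (even): a_0 · C_{0} = -2 · 1 = -2
  i = 1 (odd): ∫ x^1 ρ_sc = 0 (vanishes)
  i = 2 (even): a_2 · C_{1} = 1 · 1 = 1
  i = 3 (odd): ∫ x^3 ρ_sc = 0 (vanishes)

Summing the contributions: ∫_{−2}^{2} p(x) ρ_sc(x) dx = (-2) + 1 = -1.


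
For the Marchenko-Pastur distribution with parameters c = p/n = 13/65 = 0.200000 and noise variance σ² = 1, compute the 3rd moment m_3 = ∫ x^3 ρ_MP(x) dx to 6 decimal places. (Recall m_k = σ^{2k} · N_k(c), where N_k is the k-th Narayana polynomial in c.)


E[X³] = σ⁶ (1 + 3c + c²) (third MP moment). With σ² = 1 (so σ⁶ = 1) and c = 13/65 = 0.200000: E[X³] = 1 · (1 + 3·0.200000 + (0.200000)²) = 1 · 1.640000.

So E[X^3] = 1.640000.


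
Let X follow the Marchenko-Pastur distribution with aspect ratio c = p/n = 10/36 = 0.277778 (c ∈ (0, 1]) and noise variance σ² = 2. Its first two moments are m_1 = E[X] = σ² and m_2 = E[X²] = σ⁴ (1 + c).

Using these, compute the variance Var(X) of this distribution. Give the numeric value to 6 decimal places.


m_1 = E[X] = σ² = 2, so m_1² = 4.
m_2 = E[X²] = σ⁴ (1 + c) = 4 · (1 + 0.277778) = 4 · 1.277778 = 5.111111.
(Note m_2 − m_1² simplifies to c · σ⁴ = 0.277778 · 4.)

Var(X) = m_2 − m_1² = 5.111111 − 4 = 1.111111.


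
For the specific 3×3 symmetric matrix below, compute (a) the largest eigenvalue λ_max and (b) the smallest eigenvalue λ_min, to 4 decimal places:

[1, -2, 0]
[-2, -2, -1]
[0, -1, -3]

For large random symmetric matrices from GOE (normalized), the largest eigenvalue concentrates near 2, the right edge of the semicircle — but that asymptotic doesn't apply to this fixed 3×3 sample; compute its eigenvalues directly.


Since M is real symmetric, all three eigenvalues are real; they are the roots of det(λI − M) = λ³ − (tr M) λ² + s λ − det M, where s is the sum of the principal 2×2 minors.
tr M = 1 + (-2) + (-3) = -4.
s = (1·(-2) − (-2)²) + (1·(-3) − 0²) + ((-2)·(-3) − (-1)²) = -6 + (-3) + 5 = -4.
det M (expand along row 1) = 1·5 − (-2)·6 + 0·2 = 17.
Characteristic polynomial: λ³ + 4λ² − 4λ − 17 = 0.
Substitute λ = y + (tr M)/3 = y − 1.333333 to remove the quadratic term: y³ + p·y + q = 0 with p = s − (tr M)²/3 = -9.333333 and q = −2(tr M)³/27 + (tr M)·s/3 − det M = -6.925926.
Three real roots ⇒ use the trigonometric (Viète) form: r = 2√(−p/3) = 3.527668, φ = arccos(3q/(p·r)) = arccos(0.631066) = 0.887870 rad.
y_k = r·cos(φ/3 − 2πk/3) for k = 0, 1, 2 gives y = 3.374298, -0.796128, -2.578170.
λ_k = y_k − 1.333333 gives λ = 2.0410, -2.1295, -3.9115 (check: the sum is -4.0000 = tr M).

Hence λ_max = 2.0410 and λ_min = -3.9115.


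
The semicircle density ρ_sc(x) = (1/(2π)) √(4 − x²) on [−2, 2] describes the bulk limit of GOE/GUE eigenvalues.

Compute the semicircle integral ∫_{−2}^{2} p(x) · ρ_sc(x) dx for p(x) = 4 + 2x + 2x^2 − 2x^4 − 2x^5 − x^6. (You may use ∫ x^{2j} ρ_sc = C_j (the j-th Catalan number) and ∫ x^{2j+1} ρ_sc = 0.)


Write p(x) = Σ a_i x^i, split into monomials and integrate each against ρ_sc separately.
Using ∫ x^{2j} ρ_sc = C_j = (1/(j+1)) C(2j, j) (Catalan numbers) and ∫ x^{2j+1} ρ_sc = 0 (odd monomials vanish by symmetry):
  i = 0 (even): a_0 · C_{0} = 4 · 1 = 4
  i = 1 (odd): ∫ x^1 ρ_sc = 0 (vanishes)
  i = 2 (even): a_2 · C_{1} = 2 · 1 = 2
  i = 4 (even): a_4 · C_{2} = -2 · 2 = -4
  i = 5 (odd): ∫ x^5 ρ_sc = 0 (vanishes)
  i = 6 (even): a_6 · C_{3} = -1 · 5 = -5

Summing the contributions: ∫_{−2}^{2} p(x) ρ_sc(x) dx = 4 + 2 + (-4) + (-5) = -3.


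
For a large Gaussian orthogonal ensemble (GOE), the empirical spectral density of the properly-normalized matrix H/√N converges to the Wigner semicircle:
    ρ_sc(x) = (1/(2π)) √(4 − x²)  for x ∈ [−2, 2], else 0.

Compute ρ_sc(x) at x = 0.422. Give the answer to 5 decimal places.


ρ_sc(x) = (1/(2π)) √(4 − x²). With x = 0.422:
  4 − x² = 4 − (0.422)² = 4 − 0.178084 = 3.821916.
  √(4 − x²) = 1.954972.
  1/(2π) = 0.159155.
  ρ_sc(0.422) = 0.159155 · 1.954972 = 0.311143.

Rounded to 5 decimal places: ρ_sc(0.422) ≈ 0.31114.


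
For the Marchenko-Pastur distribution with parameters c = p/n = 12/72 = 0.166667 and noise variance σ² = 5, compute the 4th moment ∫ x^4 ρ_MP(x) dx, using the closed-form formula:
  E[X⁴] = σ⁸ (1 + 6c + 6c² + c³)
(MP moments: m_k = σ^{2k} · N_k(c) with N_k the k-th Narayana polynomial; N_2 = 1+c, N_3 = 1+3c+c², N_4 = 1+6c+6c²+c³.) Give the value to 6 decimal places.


E[X⁴] = σ⁸ (1 + 6c + 6c² + c³) (fourth MP moment). With σ² = 5 (so σ⁸ = 625) and c = 12/72 = 0.166667: E[X⁴] = 625 · (1 + 6·0.166667 + 6·(0.166667)² + (0.166667)³) = 625 · 2.171296.

So E[X^4] = 1357.060185.


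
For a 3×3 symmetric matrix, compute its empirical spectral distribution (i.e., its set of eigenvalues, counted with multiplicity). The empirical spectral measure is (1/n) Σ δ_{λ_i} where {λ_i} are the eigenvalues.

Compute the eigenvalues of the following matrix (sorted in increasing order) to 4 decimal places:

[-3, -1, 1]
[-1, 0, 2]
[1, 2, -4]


Since M is real symmetric, all three eigenvalues are real; they are the roots of det(λI − M) = λ³ − (tr M) λ² + s λ − det M, where s is the sum of the principal 2×2 minors.
tr M = -3 + 0 + (-4) = -7.
s = ((-3)·0 − (-1)²) + ((-3)·(-4) − 1²) + (0·(-4) − 2²) = -1 + 11 + (-4) = 6.
det M (expand along row 1) = (-3)·(-4) − (-1)·2 + 1·(-2) = 12.
Characteristic polynomial: λ³ + 7λ² + 6λ − 12 = 0.
Substitute λ = y + (tr M)/3 = y − 2.333333 to remove the quadratic term: y³ + p·y + q = 0 with p = s − (tr M)²/3 = -10.333333 and q = −2(tr M)³/27 + (tr M)·s/3 − det M = -0.592593.
Three real roots ⇒ use the trigonometric (Viète) form: r = 2√(−p/3) = 3.711843, φ = arccos(3q/(p·r)) = arccos(0.046350) = 1.524430 rad.
y_k = r·cos(φ/3 − 2πk/3) for k = 0, 1, 2 gives y = 3.242849, -0.057366, -3.185483.
λ_k = y_k − 2.333333 gives λ = 0.9095, -2.3907, -5.5188 (check: the sum is -7.0000 = tr M).

Eigenvalues sorted in increasing order: [-5.5188, -2.3907, 0.9095].


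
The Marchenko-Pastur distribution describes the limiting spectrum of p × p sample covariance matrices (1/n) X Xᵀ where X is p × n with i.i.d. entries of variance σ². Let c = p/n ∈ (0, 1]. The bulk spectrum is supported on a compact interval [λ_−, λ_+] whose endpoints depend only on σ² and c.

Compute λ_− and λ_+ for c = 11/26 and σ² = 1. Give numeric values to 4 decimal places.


c = 11/26 = 0.423077; √c = 0.650444.
λ_− = σ² (1 − √c)² = 1 · (1 − 0.650444)² = 1 · (0.349556)² = 0.122190.
λ_+ = σ² (1 + √c)² = 1 · (1 + 0.650444)² = 1 · (1.650444)² = 2.723964.

Rounded to 4 decimal places: λ_− ≈ 0.1222, λ_+ ≈ 2.7240.


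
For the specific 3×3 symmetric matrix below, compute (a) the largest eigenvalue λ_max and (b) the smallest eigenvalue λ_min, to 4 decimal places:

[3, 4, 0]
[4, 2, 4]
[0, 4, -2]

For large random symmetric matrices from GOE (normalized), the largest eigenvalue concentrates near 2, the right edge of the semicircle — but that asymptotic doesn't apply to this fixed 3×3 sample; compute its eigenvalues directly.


Since M is real symmetric, all three eigenvalues are real; they are the roots of det(λI − M) = λ³ − (tr M) λ² + s λ − det M, where s is the sum of the principal 2×2 minors.
tr M = 3 + 2 + (-2) = 3.
s = (3·2 − 4²) + (3·(-2) − 0²) + (2·(-2) − 4²) = -10 + (-6) + (-20) = -36.
det M (expand along row 1) = 3·(-20) − 4·(-8) + 0·16 = -28.
Characteristic polynomial: λ³ − 3λ² − 36λ + 28 = 0.
Substitute λ = y + (tr M)/3 = y + 1.000000 to remove the quadratic term: y³ + p·y + q = 0 with p = s − (tr M)²/3 = -39.000000 and q = −2(tr M)³/27 + (tr M)·s/3 − det M = -10.000000.
Three real roots ⇒ use the trigonometric (Viète) form: r = 2√(−p/3) = 7.211103, φ = arccos(3q/(p·r)) = arccos(0.106673) = 1.463920 rad.
y_k = r·cos(φ/3 − 2πk/3) for k = 0, 1, 2 gives y = 6.369458, -0.256845, -6.112613.
λ_k = y_k + 1.000000 gives λ = 7.3695, 0.7432, -5.1126 (check: the sum is 3.0000 = tr M).

Hence λ_max = 7.3695 and λ_min = -5.1126.


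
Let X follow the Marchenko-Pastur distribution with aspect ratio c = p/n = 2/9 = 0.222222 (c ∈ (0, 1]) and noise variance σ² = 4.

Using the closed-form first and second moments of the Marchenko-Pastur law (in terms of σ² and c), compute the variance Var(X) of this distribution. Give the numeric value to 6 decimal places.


Recall the MP moments m_1 = E[X] = σ² and m_2 = E[X²] = σ⁴ (1 + c).
m_1 = E[X] = σ² = 4, so m_1² = 16.
m_2 = E[X²] = σ⁴ (1 + c) = 16 · (1 + 0.222222) = 16 · 1.222222 = 19.555556.
(Note m_2 − m_1² simplifies to c · σ⁴ = 0.222222 · 16.)

Var(X) = m_2 − m_1² = 19.555556 − 16 = 3.555556.


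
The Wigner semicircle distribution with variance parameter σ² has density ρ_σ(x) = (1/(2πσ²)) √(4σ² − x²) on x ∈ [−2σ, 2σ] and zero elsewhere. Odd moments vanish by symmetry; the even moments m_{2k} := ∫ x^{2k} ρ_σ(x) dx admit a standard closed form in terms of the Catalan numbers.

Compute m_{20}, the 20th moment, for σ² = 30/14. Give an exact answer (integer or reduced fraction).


By the scaled semicircle moment identity, m_{2k} = σ^{2k} · C_k with k = 10.
C_10 = (1/(k+1)) · C(2k, k) = (1/11) · C(20, 10) = (1/11) · 184756 = 16796.
σ^{2k} = (σ²)^k = (30/14)^10 = 576650390625/282475249.

Therefore m_{20} = σ^{20} · C_10 = (576650390625/282475249) · 16796 = 9685419960937500/282475249.


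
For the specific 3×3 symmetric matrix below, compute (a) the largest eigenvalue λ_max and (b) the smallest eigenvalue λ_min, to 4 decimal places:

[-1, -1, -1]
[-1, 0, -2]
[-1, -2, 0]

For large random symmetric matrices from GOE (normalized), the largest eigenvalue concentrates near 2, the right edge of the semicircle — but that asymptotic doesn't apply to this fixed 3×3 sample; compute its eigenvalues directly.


Since M is real symmetric, all three eigenvalues are real; they are the roots of det(λI − M) = λ³ − (tr M) λ² + s λ − det M, where s is the sum of the principal 2×2 minors.
tr M = -1 + 0 + 0 = -1.
s = ((-1)·0 − (-1)²) + ((-1)·0 − (-1)²) + (0·0 − (-2)²) = -1 + (-1) + (-4) = -6.
det M (expand along row 1) = (-1)·(-4) − (-1)·(-2) + (-1)·2 = 0.
Characteristic polynomial: λ³ + λ² − 6λ = 0.
Substitute λ = y + (tr M)/3 = y − 0.333333 to remove the quadratic term: y³ + p·y + q = 0 with p = s − (tr M)²/3 = -6.333333 and q = −2(tr M)³/27 + (tr M)·s/3 − det M = 2.074074.
Three real roots ⇒ use the trigonometric (Viète) form: r = 2√(−p/3) = 2.905933, φ = arccos(3q/(p·r)) = arccos(-0.338086) = 1.915679 rad.
y_k = r·cos(φ/3 − 2πk/3) for k = 0, 1, 2 gives y = 2.333333, 0.333333, -2.666667.
λ_k = y_k − 0.333333 gives λ = 2.0000, 0.0000, -3.0000 (check: the sum is -1.0000 = tr M).

Hence λ_max = 2.0000 and λ_min = -3.0000.


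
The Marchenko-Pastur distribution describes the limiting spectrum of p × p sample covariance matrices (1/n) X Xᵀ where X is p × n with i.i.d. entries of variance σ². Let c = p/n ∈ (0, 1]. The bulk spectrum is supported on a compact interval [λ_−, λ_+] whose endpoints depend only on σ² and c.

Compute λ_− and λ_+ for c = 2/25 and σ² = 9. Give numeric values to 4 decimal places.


c = 2/25 = 0.080000; √c = 0.282843.
λ_− = σ² (1 − √c)² = 9 · (1 − 0.282843)² = 9 · (0.717157)² = 4.628831.
λ_+ = σ² (1 + √c)² = 9 · (1 + 0.282843)² = 9 · (1.282843)² = 14.811169.

Rounded to 4 decimal places: λ_− ≈ 4.6288, λ_+ ≈ 14.8112.


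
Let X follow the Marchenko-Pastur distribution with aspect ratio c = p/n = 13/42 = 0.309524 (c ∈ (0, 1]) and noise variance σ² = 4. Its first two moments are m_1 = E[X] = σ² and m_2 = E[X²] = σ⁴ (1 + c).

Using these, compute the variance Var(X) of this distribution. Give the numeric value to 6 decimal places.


m_1 = E[X] = σ² = 4, so m_1² = 16.
m_2 = E[X²] = σ⁴ (1 + c) = 16 · (1 + 0.309524) = 16 · 1.309524 = 20.952381.
(Note m_2 − m_1² simplifies to c · σ⁴ = 0.309524 · 16.)

Var(X) = m_2 − m_1² = 20.952381 − 16 = 4.952381.


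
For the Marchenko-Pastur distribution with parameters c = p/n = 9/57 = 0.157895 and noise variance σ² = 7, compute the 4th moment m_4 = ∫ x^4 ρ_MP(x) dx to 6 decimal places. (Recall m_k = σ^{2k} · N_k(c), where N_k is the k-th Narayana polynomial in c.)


E[X⁴] = σ⁸ (1 + 6c + 6c² + c³) (fourth MP moment). With σ² = 7 (so σ⁸ = 2401) and c = 9/57 = 0.157895: E[X⁴] = 2401 · (1 + 6·0.157895 + 6·(0.157895)² + (0.157895)³) = 2401 · 2.100889.

So E[X^4] = 5044.235311.


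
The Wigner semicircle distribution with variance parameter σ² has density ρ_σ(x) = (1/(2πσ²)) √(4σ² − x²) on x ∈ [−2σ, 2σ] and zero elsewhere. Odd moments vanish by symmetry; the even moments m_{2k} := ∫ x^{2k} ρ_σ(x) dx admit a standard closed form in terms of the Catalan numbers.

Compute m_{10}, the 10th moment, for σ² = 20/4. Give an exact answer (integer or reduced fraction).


By the scaled semicircle moment identity, m_{2k} = σ^{2k} · C_k with k = 5.
C_5 = (1/(k+1)) · C(2k, k) = (1/6) · C(10, 5) = (1/6) · 252 = 42.
σ^{2k} = (σ²)^k = (20/4)^5 = 3125.

Therefore m_{10} = σ^{10} · C_5 = 3125 · 42 = 131250.


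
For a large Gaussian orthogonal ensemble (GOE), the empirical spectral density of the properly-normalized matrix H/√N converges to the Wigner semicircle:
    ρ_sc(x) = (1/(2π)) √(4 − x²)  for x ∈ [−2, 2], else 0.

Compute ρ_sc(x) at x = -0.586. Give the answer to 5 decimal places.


ρ_sc(x) = (1/(2π)) √(4 − x²). With x = -0.586:
  4 − x² = 4 − (-0.586)² = 4 − 0.343396 = 3.656604.
  √(4 − x²) = 1.912225.
  1/(2π) = 0.159155.
  ρ_sc(-0.586) = 0.159155 · 1.912225 = 0.304340.

Rounded to 5 decimal places: ρ_sc(-0.586) ≈ 0.30434.


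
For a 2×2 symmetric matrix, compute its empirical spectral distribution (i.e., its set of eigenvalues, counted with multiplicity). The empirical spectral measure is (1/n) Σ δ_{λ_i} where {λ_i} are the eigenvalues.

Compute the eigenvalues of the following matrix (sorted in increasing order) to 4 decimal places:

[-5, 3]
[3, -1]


Since M is real symmetric, both eigenvalues are real; they are the roots of det(λI − M) = λ² − (tr M) λ + det M.
tr M = -5 + (-1) = -6.
det M = (-5)·(-1) − 3² = 5 − 9 = -4.
Characteristic polynomial: λ² + 6λ − 4 = 0.
Discriminant Δ = (tr M)² − 4·det M = 36 − (-16) = 52; √Δ = 7.211103.
λ = (tr M ± √Δ)/2 = (-6 ± 7.211103)/2, giving (tr M − √Δ)/2 = -6.6056 and (tr M + √Δ)/2 = 0.6056.

Eigenvalues sorted in increasing order: [-6.6056, 0.6056].


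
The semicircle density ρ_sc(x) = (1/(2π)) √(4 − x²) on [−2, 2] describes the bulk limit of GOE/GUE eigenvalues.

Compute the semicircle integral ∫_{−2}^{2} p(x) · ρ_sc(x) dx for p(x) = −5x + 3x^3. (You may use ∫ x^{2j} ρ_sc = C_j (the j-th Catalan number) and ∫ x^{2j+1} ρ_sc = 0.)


Write p(x) = Σ a_i x^i, split into monomials and integrate each against ρ_sc separately.
Using ∫ x^{2j} ρ_sc = C_j = (1/(j+1)) C(2j, j) (Catalan numbers) and ∫ x^{2j+1} ρ_sc = 0 (odd monomials vanish by symmetry):
  i = 1 (odd): ∫ x^1 ρ_sc = 0 (vanishes)
  i = 3 (odd): ∫ x^3 ρ_sc = 0 (vanishes)

Summing the contributions: ∫_{−2}^{2} p(x) ρ_sc(x) dx = 0.


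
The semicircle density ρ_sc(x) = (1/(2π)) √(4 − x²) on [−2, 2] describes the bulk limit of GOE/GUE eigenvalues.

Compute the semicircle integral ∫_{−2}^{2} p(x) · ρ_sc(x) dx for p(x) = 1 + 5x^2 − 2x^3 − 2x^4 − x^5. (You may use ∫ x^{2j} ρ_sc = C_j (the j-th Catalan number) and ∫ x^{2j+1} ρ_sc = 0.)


Write p(x) = Σ a_i x^i, split into monomials and integrate each against ρ_sc separately.
Using ∫ x^{2j} ρ_sc = C_j = (1/(j+1)) C(2j, j) (Catalan numbers) and ∫ x^{2j+1} ρ_sc = 0 (odd monomials vanish by symmetry):
  i = 0 (even): a_0 · C_{0} = 1 · 1 = 1
  i = 2 (even): a_2 · C_{1} = 5 · 1 = 5
  i = 3 (odd): ∫ x^3 ρ_sc = 0 (vanishes)
  i = 4 (even): a_4 · C_{2} = -2 · 2 = -4
  i = 5 (odd): ∫ x^5 ρ_sc = 0 (vanishes)

Summing the contributions: ∫_{−2}^{2} p(x) ρ_sc(x) dx = 1 + 5 + (-4) = 2.


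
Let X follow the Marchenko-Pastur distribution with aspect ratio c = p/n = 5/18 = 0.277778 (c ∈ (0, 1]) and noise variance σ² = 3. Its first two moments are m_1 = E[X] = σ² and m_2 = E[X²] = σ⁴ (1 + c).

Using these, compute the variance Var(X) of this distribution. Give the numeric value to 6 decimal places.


m_1 = E[X] = σ² = 3, so m_1² = 9.
m_2 = E[X²] = σ⁴ (1 + c) = 9 · (1 + 0.277778) = 9 · 1.277778 = 11.500000.
(Note m_2 − m_1² simplifies to c · σ⁴ = 0.277778 · 9.)

Var(X) = m_2 − m_1² = 11.500000 − 9 = 2.500000.


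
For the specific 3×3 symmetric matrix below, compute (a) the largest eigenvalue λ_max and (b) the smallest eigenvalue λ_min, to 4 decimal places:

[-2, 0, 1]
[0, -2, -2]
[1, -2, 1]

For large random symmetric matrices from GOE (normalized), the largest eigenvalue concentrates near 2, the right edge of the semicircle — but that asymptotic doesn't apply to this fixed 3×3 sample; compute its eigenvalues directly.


Since M is real symmetric, all three eigenvalues are real; they are the roots of det(λI − M) = λ³ − (tr M) λ² + s λ − det M, where s is the sum of the principal 2×2 minors.
tr M = -2 + (-2) + 1 = -3.
s = ((-2)·(-2) − 0²) + ((-2)·1 − 1²) + ((-2)·1 − (-2)²) = 4 + (-3) + (-6) = -5.
det M (expand along row 1) = (-2)·(-6) − 0·2 + 1·2 = 14.
Characteristic polynomial: λ³ + 3λ² − 5λ − 14 = 0.
Substitute λ = y + (tr M)/3 = y − 1.000000 to remove the quadratic term: y³ + p·y + q = 0 with p = s − (tr M)²/3 = -8.000000 and q = −2(tr M)³/27 + (tr M)·s/3 − det M = -7.000000.
Three real roots ⇒ use the trigonometric (Viète) form: r = 2√(−p/3) = 3.265986, φ = arccos(3q/(p·r)) = arccos(0.803739) = 0.637244 rad.
y_k = r·cos(φ/3 − 2πk/3) for k = 0, 1, 2 gives y = 3.192582, -1.000000, -2.192582.
λ_k = y_k − 1.000000 gives λ = 2.1926, -2.0000, -3.1926 (check: the sum is -3.0000 = tr M).

Hence λ_max = 2.1926 and λ_min = -3.1926.


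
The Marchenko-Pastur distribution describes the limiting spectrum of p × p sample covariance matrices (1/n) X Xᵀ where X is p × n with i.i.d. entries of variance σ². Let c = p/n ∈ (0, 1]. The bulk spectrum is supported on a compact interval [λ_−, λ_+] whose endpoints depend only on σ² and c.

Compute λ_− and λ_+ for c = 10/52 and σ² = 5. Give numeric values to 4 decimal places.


c = 10/52 = 0.192308; √c = 0.438529.
λ_− = σ² (1 − √c)² = 5 · (1 − 0.438529)² = 5 · (0.561471)² = 1.576248.
λ_+ = σ² (1 + √c)² = 5 · (1 + 0.438529)² = 5 · (1.438529)² = 10.346829.

Rounded to 4 decimal places: λ_− ≈ 1.5762, λ_+ ≈ 10.3468.


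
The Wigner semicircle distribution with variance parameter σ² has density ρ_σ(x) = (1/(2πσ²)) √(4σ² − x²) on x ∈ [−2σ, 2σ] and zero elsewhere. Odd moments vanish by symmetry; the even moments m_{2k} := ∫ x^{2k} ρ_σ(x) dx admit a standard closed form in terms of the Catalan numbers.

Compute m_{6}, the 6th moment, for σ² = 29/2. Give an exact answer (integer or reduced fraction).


By the scaled semicircle moment identity, m_{2k} = σ^{2k} · C_k with k = 3.
C_3 = (1/(k+1)) · C(2k, k) = (1/4) · C(6, 3) = (1/4) · 20 = 5.
σ^{2k} = (σ²)^k = (29/2)^3 = 24389/8.

Therefore m_{6} = σ^{6} · C_3 = (24389/8) · 5 = 121945/8.


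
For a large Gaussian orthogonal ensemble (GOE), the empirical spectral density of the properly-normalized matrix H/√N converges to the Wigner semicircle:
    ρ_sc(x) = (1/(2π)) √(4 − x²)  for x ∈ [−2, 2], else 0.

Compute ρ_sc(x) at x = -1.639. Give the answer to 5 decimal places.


ρ_sc(x) = (1/(2π)) √(4 − x²). With x = -1.639:
  4 − x² = 4 − (-1.639)² = 4 − 2.686321 = 1.313679.
  √(4 − x²) = 1.146158.
  1/(2π) = 0.159155.
  ρ_sc(-1.639) = 0.159155 · 1.146158 = 0.182417.

Rounded to 5 decimal places: ρ_sc(-1.639) ≈ 0.18242.


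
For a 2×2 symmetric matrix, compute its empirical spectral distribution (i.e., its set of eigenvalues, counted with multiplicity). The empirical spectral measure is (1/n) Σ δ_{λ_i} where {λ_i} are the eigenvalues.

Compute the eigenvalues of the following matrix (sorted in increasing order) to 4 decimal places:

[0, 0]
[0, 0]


Since M is real symmetric, both eigenvalues are real; they are the roots of det(λI − M) = λ² − (tr M) λ + det M.
tr M = 0 + 0 = 0.
det M = 0·0 − 0² = 0 − 0 = 0.
Characteristic polynomial: λ² = 0.
Discriminant Δ = (tr M)² − 4·det M = 0 − 0 = 0; √Δ = 0.000000.
λ = (tr M ± √Δ)/2 = (0 ± 0.000000)/2, giving (tr M − √Δ)/2 = 0.0000 and (tr M + √Δ)/2 = 0.0000.

Eigenvalues sorted in increasing order: [0.0000, 0.0000].


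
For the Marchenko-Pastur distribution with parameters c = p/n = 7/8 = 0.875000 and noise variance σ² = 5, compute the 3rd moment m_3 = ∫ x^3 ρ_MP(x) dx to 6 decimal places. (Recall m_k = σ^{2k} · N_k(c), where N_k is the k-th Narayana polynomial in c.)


E[X³] = σ⁶ (1 + 3c + c²) (third MP moment). With σ² = 5 (so σ⁶ = 125) and c = 7/8 = 0.875000: E[X³] = 125 · (1 + 3·0.875000 + (0.875000)²) = 125 · 4.390625.

So E[X^3] = 548.828125.


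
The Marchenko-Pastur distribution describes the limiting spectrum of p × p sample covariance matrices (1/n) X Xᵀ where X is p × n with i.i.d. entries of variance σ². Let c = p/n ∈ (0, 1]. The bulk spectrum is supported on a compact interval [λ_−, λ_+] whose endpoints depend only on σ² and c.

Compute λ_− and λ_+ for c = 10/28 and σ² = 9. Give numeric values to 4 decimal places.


c = 10/28 = 0.357143; √c = 0.597614.
λ_− = σ² (1 − √c)² = 9 · (1 − 0.597614)² = 9 · (0.402386)² = 1.457228.
λ_+ = σ² (1 + √c)² = 9 · (1 + 0.597614)² = 9 · (1.597614)² = 22.971343.

Rounded to 4 decimal places: λ_− ≈ 1.4572, λ_+ ≈ 22.9713.
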